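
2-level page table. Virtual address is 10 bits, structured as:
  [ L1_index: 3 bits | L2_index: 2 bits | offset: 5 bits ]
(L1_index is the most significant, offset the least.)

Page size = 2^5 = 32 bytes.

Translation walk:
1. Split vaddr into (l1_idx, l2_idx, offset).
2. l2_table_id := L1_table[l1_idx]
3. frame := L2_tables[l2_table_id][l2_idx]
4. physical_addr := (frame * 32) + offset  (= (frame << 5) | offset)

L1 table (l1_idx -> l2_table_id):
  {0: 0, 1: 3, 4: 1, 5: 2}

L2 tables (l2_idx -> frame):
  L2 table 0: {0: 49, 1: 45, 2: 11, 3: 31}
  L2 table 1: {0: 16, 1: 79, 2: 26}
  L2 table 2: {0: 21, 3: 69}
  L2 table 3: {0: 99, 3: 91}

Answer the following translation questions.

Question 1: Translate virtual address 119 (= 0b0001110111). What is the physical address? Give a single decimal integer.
Answer: 1015

Derivation:
vaddr = 119 = 0b0001110111
Split: l1_idx=0, l2_idx=3, offset=23
L1[0] = 0
L2[0][3] = 31
paddr = 31 * 32 + 23 = 1015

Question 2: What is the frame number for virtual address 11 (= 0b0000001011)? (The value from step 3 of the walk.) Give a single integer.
Answer: 49

Derivation:
vaddr = 11: l1_idx=0, l2_idx=0
L1[0] = 0; L2[0][0] = 49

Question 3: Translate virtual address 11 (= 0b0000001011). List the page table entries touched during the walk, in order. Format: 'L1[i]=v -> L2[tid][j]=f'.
Answer: L1[0]=0 -> L2[0][0]=49

Derivation:
vaddr = 11 = 0b0000001011
Split: l1_idx=0, l2_idx=0, offset=11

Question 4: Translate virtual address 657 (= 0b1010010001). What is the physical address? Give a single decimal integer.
vaddr = 657 = 0b1010010001
Split: l1_idx=5, l2_idx=0, offset=17
L1[5] = 2
L2[2][0] = 21
paddr = 21 * 32 + 17 = 689

Answer: 689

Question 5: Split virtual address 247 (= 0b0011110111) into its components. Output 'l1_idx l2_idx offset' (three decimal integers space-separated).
Answer: 1 3 23

Derivation:
vaddr = 247 = 0b0011110111
  top 3 bits -> l1_idx = 1
  next 2 bits -> l2_idx = 3
  bottom 5 bits -> offset = 23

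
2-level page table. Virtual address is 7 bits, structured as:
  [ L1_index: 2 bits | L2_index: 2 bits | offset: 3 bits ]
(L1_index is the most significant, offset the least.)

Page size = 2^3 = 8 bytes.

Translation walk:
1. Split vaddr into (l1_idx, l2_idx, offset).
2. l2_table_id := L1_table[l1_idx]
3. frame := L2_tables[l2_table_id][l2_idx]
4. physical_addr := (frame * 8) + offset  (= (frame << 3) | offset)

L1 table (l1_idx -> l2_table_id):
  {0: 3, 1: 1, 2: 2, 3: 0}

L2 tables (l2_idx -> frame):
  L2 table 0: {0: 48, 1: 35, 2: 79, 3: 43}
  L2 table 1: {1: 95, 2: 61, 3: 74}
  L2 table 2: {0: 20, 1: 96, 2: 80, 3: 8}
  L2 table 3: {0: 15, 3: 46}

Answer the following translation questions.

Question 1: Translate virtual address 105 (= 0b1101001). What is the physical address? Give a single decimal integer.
Answer: 281

Derivation:
vaddr = 105 = 0b1101001
Split: l1_idx=3, l2_idx=1, offset=1
L1[3] = 0
L2[0][1] = 35
paddr = 35 * 8 + 1 = 281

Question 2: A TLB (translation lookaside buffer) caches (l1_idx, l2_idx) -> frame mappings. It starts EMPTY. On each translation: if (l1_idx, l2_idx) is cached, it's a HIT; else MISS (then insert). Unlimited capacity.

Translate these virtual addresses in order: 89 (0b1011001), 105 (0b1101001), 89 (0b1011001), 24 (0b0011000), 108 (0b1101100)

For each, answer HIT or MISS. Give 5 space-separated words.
vaddr=89: (2,3) not in TLB -> MISS, insert
vaddr=105: (3,1) not in TLB -> MISS, insert
vaddr=89: (2,3) in TLB -> HIT
vaddr=24: (0,3) not in TLB -> MISS, insert
vaddr=108: (3,1) in TLB -> HIT

Answer: MISS MISS HIT MISS HIT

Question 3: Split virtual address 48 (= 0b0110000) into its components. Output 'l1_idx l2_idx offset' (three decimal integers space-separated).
Answer: 1 2 0

Derivation:
vaddr = 48 = 0b0110000
  top 2 bits -> l1_idx = 1
  next 2 bits -> l2_idx = 2
  bottom 3 bits -> offset = 0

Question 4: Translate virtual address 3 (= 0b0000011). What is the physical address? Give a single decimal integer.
Answer: 123

Derivation:
vaddr = 3 = 0b0000011
Split: l1_idx=0, l2_idx=0, offset=3
L1[0] = 3
L2[3][0] = 15
paddr = 15 * 8 + 3 = 123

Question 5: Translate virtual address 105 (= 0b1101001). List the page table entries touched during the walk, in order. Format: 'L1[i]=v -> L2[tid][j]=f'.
vaddr = 105 = 0b1101001
Split: l1_idx=3, l2_idx=1, offset=1

Answer: L1[3]=0 -> L2[0][1]=35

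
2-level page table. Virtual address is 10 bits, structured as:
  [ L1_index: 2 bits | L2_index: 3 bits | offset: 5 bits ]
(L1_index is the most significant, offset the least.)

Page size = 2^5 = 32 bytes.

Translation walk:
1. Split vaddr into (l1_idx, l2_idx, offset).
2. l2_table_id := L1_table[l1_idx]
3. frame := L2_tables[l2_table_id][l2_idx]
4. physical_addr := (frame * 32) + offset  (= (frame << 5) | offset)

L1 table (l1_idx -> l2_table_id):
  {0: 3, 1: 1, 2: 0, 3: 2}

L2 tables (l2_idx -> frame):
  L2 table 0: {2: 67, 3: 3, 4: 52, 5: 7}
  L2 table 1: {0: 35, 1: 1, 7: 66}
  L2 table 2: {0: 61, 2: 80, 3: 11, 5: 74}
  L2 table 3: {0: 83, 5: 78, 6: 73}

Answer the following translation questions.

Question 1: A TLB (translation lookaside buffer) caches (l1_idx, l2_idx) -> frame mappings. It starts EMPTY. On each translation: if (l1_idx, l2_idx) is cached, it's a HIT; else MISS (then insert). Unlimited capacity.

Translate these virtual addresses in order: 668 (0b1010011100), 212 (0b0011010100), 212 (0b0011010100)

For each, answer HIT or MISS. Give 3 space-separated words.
vaddr=668: (2,4) not in TLB -> MISS, insert
vaddr=212: (0,6) not in TLB -> MISS, insert
vaddr=212: (0,6) in TLB -> HIT

Answer: MISS MISS HIT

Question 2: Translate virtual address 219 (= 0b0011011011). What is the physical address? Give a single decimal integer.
vaddr = 219 = 0b0011011011
Split: l1_idx=0, l2_idx=6, offset=27
L1[0] = 3
L2[3][6] = 73
paddr = 73 * 32 + 27 = 2363

Answer: 2363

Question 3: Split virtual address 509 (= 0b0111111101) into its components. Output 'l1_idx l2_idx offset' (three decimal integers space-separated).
vaddr = 509 = 0b0111111101
  top 2 bits -> l1_idx = 1
  next 3 bits -> l2_idx = 7
  bottom 5 bits -> offset = 29

Answer: 1 7 29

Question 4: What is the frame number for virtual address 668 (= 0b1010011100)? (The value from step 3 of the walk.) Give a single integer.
Answer: 52

Derivation:
vaddr = 668: l1_idx=2, l2_idx=4
L1[2] = 0; L2[0][4] = 52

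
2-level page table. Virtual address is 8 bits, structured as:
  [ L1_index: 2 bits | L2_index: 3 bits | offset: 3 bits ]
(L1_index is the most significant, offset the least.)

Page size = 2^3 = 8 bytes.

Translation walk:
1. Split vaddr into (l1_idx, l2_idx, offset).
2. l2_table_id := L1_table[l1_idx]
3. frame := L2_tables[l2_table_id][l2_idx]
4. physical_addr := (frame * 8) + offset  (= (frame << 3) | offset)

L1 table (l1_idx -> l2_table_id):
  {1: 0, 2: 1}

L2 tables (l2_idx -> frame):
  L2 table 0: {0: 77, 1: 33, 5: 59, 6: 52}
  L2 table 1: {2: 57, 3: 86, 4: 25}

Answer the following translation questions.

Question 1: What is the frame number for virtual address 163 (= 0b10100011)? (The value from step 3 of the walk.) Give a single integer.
vaddr = 163: l1_idx=2, l2_idx=4
L1[2] = 1; L2[1][4] = 25

Answer: 25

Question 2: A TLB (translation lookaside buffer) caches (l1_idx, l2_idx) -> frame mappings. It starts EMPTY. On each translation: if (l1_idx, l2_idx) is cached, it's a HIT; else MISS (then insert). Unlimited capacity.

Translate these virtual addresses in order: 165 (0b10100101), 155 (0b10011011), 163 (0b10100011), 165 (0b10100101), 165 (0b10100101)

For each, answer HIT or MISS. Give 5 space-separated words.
vaddr=165: (2,4) not in TLB -> MISS, insert
vaddr=155: (2,3) not in TLB -> MISS, insert
vaddr=163: (2,4) in TLB -> HIT
vaddr=165: (2,4) in TLB -> HIT
vaddr=165: (2,4) in TLB -> HIT

Answer: MISS MISS HIT HIT HIT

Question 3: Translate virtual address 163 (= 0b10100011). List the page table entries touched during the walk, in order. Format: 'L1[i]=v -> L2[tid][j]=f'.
Answer: L1[2]=1 -> L2[1][4]=25

Derivation:
vaddr = 163 = 0b10100011
Split: l1_idx=2, l2_idx=4, offset=3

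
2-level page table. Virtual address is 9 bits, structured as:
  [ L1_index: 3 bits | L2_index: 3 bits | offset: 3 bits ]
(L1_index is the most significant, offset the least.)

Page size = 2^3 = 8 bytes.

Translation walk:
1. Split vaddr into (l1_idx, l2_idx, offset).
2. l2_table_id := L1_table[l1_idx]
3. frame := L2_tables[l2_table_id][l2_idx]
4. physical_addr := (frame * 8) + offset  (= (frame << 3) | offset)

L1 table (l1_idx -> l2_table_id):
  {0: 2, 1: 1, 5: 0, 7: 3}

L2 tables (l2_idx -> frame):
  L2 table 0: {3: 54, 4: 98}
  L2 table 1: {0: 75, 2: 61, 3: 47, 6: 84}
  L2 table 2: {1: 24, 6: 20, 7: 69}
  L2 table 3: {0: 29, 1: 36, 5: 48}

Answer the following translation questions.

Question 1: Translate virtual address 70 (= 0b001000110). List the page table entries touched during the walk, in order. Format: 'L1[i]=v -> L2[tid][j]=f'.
Answer: L1[1]=1 -> L2[1][0]=75

Derivation:
vaddr = 70 = 0b001000110
Split: l1_idx=1, l2_idx=0, offset=6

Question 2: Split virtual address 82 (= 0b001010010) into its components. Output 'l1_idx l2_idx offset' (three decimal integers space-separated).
vaddr = 82 = 0b001010010
  top 3 bits -> l1_idx = 1
  next 3 bits -> l2_idx = 2
  bottom 3 bits -> offset = 2

Answer: 1 2 2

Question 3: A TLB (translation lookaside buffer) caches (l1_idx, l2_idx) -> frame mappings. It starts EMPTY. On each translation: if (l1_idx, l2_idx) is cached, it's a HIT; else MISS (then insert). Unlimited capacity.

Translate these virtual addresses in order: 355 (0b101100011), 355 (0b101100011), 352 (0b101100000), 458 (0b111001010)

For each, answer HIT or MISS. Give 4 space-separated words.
Answer: MISS HIT HIT MISS

Derivation:
vaddr=355: (5,4) not in TLB -> MISS, insert
vaddr=355: (5,4) in TLB -> HIT
vaddr=352: (5,4) in TLB -> HIT
vaddr=458: (7,1) not in TLB -> MISS, insert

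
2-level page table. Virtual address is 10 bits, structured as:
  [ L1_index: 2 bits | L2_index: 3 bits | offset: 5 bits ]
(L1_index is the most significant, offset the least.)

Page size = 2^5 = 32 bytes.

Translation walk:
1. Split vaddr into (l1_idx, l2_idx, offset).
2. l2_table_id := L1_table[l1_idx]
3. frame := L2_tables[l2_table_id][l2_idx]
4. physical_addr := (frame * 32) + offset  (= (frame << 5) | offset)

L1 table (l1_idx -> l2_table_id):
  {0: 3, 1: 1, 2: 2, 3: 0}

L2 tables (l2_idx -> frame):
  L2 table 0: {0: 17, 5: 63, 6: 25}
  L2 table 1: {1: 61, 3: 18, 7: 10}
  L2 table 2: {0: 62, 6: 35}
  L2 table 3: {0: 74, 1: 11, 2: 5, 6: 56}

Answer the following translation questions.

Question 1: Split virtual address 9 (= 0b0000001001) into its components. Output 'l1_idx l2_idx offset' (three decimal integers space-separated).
Answer: 0 0 9

Derivation:
vaddr = 9 = 0b0000001001
  top 2 bits -> l1_idx = 0
  next 3 bits -> l2_idx = 0
  bottom 5 bits -> offset = 9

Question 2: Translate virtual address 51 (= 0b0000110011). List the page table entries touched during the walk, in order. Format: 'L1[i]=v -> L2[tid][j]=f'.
vaddr = 51 = 0b0000110011
Split: l1_idx=0, l2_idx=1, offset=19

Answer: L1[0]=3 -> L2[3][1]=11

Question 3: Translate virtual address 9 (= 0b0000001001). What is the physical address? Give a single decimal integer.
vaddr = 9 = 0b0000001001
Split: l1_idx=0, l2_idx=0, offset=9
L1[0] = 3
L2[3][0] = 74
paddr = 74 * 32 + 9 = 2377

Answer: 2377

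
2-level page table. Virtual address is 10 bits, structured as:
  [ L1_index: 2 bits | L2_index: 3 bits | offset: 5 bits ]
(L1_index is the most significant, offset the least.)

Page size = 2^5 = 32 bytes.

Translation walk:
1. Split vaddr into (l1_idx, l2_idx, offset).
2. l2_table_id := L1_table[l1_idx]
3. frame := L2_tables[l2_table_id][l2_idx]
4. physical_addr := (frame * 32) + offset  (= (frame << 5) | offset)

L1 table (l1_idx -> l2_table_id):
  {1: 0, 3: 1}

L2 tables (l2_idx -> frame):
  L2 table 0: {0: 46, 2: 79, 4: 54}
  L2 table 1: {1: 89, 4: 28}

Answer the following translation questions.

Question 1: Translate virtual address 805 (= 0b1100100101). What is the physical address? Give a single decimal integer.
Answer: 2853

Derivation:
vaddr = 805 = 0b1100100101
Split: l1_idx=3, l2_idx=1, offset=5
L1[3] = 1
L2[1][1] = 89
paddr = 89 * 32 + 5 = 2853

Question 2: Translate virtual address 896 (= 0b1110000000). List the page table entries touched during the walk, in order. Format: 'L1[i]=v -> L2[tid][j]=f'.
vaddr = 896 = 0b1110000000
Split: l1_idx=3, l2_idx=4, offset=0

Answer: L1[3]=1 -> L2[1][4]=28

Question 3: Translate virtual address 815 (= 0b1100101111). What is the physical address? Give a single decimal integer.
Answer: 2863

Derivation:
vaddr = 815 = 0b1100101111
Split: l1_idx=3, l2_idx=1, offset=15
L1[3] = 1
L2[1][1] = 89
paddr = 89 * 32 + 15 = 2863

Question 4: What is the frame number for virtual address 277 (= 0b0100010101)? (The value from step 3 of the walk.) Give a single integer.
Answer: 46

Derivation:
vaddr = 277: l1_idx=1, l2_idx=0
L1[1] = 0; L2[0][0] = 46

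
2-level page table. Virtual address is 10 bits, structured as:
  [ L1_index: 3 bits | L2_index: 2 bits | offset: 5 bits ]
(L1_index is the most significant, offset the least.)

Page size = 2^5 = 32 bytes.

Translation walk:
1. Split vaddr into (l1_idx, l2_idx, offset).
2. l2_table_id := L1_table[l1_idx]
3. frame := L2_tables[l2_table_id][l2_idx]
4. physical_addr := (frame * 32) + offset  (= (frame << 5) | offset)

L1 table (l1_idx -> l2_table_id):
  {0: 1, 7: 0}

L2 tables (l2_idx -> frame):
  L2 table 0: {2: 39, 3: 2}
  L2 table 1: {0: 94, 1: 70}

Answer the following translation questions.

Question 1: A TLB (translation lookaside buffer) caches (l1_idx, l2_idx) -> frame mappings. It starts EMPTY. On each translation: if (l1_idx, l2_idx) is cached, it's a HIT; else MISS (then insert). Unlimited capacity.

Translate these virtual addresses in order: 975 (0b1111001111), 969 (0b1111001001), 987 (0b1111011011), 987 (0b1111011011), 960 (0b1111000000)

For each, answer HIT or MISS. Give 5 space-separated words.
vaddr=975: (7,2) not in TLB -> MISS, insert
vaddr=969: (7,2) in TLB -> HIT
vaddr=987: (7,2) in TLB -> HIT
vaddr=987: (7,2) in TLB -> HIT
vaddr=960: (7,2) in TLB -> HIT

Answer: MISS HIT HIT HIT HIT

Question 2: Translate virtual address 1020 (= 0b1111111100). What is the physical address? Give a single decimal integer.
vaddr = 1020 = 0b1111111100
Split: l1_idx=7, l2_idx=3, offset=28
L1[7] = 0
L2[0][3] = 2
paddr = 2 * 32 + 28 = 92

Answer: 92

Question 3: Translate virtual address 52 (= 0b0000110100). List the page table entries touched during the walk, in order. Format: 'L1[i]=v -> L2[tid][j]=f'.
Answer: L1[0]=1 -> L2[1][1]=70

Derivation:
vaddr = 52 = 0b0000110100
Split: l1_idx=0, l2_idx=1, offset=20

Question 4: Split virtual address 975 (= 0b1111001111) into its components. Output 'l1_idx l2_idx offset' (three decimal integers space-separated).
vaddr = 975 = 0b1111001111
  top 3 bits -> l1_idx = 7
  next 2 bits -> l2_idx = 2
  bottom 5 bits -> offset = 15

Answer: 7 2 15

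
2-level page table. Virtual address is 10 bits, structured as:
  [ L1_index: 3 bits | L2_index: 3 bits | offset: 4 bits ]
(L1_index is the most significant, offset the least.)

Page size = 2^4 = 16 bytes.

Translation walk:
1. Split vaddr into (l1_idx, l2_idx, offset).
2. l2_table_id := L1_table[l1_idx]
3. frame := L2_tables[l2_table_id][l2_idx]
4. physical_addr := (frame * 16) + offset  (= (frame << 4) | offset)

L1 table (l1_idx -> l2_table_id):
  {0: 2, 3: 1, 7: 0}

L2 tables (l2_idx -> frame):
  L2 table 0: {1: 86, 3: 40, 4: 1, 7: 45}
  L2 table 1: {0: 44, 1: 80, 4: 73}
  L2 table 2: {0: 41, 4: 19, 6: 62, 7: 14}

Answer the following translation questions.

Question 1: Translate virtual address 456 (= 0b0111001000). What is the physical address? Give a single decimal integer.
Answer: 1176

Derivation:
vaddr = 456 = 0b0111001000
Split: l1_idx=3, l2_idx=4, offset=8
L1[3] = 1
L2[1][4] = 73
paddr = 73 * 16 + 8 = 1176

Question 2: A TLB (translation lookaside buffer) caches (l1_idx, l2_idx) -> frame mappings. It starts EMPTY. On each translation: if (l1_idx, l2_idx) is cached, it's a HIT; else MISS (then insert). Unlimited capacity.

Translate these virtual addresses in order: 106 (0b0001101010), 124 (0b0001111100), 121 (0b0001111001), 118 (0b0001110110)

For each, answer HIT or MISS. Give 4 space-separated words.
Answer: MISS MISS HIT HIT

Derivation:
vaddr=106: (0,6) not in TLB -> MISS, insert
vaddr=124: (0,7) not in TLB -> MISS, insert
vaddr=121: (0,7) in TLB -> HIT
vaddr=118: (0,7) in TLB -> HIT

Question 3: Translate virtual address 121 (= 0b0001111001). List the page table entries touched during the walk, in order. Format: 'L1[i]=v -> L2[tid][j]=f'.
vaddr = 121 = 0b0001111001
Split: l1_idx=0, l2_idx=7, offset=9

Answer: L1[0]=2 -> L2[2][7]=14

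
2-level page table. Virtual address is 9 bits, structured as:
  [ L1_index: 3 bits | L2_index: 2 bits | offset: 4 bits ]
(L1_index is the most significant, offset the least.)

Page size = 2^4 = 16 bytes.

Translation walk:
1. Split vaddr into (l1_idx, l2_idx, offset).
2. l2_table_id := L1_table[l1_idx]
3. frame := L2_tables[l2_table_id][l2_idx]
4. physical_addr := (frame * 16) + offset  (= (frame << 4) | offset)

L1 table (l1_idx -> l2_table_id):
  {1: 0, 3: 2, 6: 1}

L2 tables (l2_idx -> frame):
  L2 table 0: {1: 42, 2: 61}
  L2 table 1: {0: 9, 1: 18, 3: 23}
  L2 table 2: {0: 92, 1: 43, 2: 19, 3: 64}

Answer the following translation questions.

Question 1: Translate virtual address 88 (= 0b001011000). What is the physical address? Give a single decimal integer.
vaddr = 88 = 0b001011000
Split: l1_idx=1, l2_idx=1, offset=8
L1[1] = 0
L2[0][1] = 42
paddr = 42 * 16 + 8 = 680

Answer: 680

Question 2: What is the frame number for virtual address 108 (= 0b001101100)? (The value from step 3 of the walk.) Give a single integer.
Answer: 61

Derivation:
vaddr = 108: l1_idx=1, l2_idx=2
L1[1] = 0; L2[0][2] = 61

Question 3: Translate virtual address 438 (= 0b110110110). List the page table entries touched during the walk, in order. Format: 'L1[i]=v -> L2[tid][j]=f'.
vaddr = 438 = 0b110110110
Split: l1_idx=6, l2_idx=3, offset=6

Answer: L1[6]=1 -> L2[1][3]=23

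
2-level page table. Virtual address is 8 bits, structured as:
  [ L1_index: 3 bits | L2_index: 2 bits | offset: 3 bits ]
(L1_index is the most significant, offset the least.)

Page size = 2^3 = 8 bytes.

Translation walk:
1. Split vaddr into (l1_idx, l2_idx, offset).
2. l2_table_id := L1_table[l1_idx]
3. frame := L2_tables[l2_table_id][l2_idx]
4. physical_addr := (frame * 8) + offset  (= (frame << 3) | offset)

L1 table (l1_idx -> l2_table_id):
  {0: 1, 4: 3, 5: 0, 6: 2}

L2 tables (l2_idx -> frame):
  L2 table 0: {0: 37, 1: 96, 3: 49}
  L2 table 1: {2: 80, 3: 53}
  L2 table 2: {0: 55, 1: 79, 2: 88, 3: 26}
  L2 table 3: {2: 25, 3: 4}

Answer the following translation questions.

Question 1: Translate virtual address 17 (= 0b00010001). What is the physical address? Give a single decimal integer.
vaddr = 17 = 0b00010001
Split: l1_idx=0, l2_idx=2, offset=1
L1[0] = 1
L2[1][2] = 80
paddr = 80 * 8 + 1 = 641

Answer: 641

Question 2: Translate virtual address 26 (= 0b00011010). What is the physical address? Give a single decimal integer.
Answer: 426

Derivation:
vaddr = 26 = 0b00011010
Split: l1_idx=0, l2_idx=3, offset=2
L1[0] = 1
L2[1][3] = 53
paddr = 53 * 8 + 2 = 426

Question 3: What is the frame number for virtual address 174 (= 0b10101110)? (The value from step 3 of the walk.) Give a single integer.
vaddr = 174: l1_idx=5, l2_idx=1
L1[5] = 0; L2[0][1] = 96

Answer: 96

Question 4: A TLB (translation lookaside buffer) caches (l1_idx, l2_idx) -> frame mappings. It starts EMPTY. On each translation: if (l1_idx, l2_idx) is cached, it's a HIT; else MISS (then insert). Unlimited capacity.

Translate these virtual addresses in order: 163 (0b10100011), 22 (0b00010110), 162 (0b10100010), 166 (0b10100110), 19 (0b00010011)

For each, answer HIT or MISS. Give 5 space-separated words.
vaddr=163: (5,0) not in TLB -> MISS, insert
vaddr=22: (0,2) not in TLB -> MISS, insert
vaddr=162: (5,0) in TLB -> HIT
vaddr=166: (5,0) in TLB -> HIT
vaddr=19: (0,2) in TLB -> HIT

Answer: MISS MISS HIT HIT HIT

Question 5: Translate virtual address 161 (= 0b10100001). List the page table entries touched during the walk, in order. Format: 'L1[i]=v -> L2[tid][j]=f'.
Answer: L1[5]=0 -> L2[0][0]=37

Derivation:
vaddr = 161 = 0b10100001
Split: l1_idx=5, l2_idx=0, offset=1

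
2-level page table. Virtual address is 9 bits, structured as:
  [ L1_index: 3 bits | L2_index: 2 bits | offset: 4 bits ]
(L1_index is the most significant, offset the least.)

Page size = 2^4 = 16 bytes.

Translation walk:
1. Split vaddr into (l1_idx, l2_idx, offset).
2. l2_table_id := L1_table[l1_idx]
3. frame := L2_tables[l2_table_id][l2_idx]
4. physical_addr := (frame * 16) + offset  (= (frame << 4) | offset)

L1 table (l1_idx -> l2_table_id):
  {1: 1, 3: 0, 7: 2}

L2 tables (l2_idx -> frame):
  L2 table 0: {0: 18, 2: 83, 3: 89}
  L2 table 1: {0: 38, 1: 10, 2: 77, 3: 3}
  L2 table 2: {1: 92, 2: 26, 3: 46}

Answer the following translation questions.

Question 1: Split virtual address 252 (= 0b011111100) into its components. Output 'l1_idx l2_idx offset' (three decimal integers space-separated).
Answer: 3 3 12

Derivation:
vaddr = 252 = 0b011111100
  top 3 bits -> l1_idx = 3
  next 2 bits -> l2_idx = 3
  bottom 4 bits -> offset = 12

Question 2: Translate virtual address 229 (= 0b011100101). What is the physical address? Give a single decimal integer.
Answer: 1333

Derivation:
vaddr = 229 = 0b011100101
Split: l1_idx=3, l2_idx=2, offset=5
L1[3] = 0
L2[0][2] = 83
paddr = 83 * 16 + 5 = 1333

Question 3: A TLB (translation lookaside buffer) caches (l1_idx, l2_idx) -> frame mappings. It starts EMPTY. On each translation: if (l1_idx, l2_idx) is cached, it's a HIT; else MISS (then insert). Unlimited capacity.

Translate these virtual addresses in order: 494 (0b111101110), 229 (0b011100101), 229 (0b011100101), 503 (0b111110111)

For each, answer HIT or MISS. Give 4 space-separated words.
Answer: MISS MISS HIT MISS

Derivation:
vaddr=494: (7,2) not in TLB -> MISS, insert
vaddr=229: (3,2) not in TLB -> MISS, insert
vaddr=229: (3,2) in TLB -> HIT
vaddr=503: (7,3) not in TLB -> MISS, insert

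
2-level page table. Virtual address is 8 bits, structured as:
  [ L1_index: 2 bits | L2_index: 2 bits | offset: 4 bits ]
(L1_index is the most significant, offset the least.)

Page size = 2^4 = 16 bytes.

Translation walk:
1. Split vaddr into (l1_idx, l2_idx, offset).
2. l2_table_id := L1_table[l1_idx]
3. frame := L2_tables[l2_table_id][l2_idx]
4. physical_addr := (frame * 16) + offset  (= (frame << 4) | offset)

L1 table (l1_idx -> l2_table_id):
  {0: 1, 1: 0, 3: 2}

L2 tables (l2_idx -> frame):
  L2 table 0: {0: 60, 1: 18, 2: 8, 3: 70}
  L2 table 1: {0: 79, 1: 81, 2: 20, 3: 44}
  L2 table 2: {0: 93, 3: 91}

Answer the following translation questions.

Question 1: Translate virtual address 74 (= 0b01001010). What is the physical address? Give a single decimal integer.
vaddr = 74 = 0b01001010
Split: l1_idx=1, l2_idx=0, offset=10
L1[1] = 0
L2[0][0] = 60
paddr = 60 * 16 + 10 = 970

Answer: 970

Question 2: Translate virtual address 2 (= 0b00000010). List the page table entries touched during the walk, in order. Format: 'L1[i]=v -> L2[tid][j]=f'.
vaddr = 2 = 0b00000010
Split: l1_idx=0, l2_idx=0, offset=2

Answer: L1[0]=1 -> L2[1][0]=79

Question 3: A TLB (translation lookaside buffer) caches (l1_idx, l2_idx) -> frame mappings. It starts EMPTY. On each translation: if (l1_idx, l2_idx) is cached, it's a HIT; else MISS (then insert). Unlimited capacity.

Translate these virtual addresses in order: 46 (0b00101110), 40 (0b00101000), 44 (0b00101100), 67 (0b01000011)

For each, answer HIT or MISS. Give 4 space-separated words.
vaddr=46: (0,2) not in TLB -> MISS, insert
vaddr=40: (0,2) in TLB -> HIT
vaddr=44: (0,2) in TLB -> HIT
vaddr=67: (1,0) not in TLB -> MISS, insert

Answer: MISS HIT HIT MISS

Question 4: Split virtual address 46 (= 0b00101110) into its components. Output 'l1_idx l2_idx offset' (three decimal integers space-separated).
Answer: 0 2 14

Derivation:
vaddr = 46 = 0b00101110
  top 2 bits -> l1_idx = 0
  next 2 bits -> l2_idx = 2
  bottom 4 bits -> offset = 14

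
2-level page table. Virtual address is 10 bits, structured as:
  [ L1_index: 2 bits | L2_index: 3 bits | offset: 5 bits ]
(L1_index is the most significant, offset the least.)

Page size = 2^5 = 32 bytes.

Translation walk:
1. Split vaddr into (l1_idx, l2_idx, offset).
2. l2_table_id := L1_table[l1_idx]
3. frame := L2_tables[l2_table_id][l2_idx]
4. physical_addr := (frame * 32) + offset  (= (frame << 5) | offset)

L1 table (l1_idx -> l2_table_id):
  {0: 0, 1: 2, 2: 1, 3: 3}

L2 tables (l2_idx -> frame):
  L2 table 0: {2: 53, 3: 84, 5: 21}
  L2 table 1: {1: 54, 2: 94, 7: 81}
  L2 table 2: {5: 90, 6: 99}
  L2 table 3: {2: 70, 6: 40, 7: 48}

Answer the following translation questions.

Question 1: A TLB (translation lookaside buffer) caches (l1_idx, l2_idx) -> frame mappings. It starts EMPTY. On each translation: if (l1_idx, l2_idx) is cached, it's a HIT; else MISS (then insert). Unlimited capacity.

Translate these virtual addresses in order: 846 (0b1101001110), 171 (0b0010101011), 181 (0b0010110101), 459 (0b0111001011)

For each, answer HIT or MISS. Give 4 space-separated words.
Answer: MISS MISS HIT MISS

Derivation:
vaddr=846: (3,2) not in TLB -> MISS, insert
vaddr=171: (0,5) not in TLB -> MISS, insert
vaddr=181: (0,5) in TLB -> HIT
vaddr=459: (1,6) not in TLB -> MISS, insert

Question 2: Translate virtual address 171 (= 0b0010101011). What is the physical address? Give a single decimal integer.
Answer: 683

Derivation:
vaddr = 171 = 0b0010101011
Split: l1_idx=0, l2_idx=5, offset=11
L1[0] = 0
L2[0][5] = 21
paddr = 21 * 32 + 11 = 683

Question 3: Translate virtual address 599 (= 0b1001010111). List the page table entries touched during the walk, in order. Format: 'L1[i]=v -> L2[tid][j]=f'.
vaddr = 599 = 0b1001010111
Split: l1_idx=2, l2_idx=2, offset=23

Answer: L1[2]=1 -> L2[1][2]=94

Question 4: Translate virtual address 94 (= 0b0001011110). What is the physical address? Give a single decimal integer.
Answer: 1726

Derivation:
vaddr = 94 = 0b0001011110
Split: l1_idx=0, l2_idx=2, offset=30
L1[0] = 0
L2[0][2] = 53
paddr = 53 * 32 + 30 = 1726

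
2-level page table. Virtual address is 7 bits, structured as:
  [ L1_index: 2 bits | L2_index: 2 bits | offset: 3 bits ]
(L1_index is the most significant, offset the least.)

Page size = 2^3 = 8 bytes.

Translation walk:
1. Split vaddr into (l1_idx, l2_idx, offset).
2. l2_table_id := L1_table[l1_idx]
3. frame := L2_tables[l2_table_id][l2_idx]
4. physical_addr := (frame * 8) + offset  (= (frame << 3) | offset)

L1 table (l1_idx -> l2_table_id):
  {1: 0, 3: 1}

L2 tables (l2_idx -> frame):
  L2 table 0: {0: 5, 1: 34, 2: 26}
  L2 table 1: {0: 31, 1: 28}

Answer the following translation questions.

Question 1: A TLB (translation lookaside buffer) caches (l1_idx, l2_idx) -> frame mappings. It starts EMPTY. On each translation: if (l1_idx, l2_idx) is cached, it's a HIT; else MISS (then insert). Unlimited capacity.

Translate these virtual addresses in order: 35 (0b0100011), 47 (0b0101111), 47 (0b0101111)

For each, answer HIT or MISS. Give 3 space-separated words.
vaddr=35: (1,0) not in TLB -> MISS, insert
vaddr=47: (1,1) not in TLB -> MISS, insert
vaddr=47: (1,1) in TLB -> HIT

Answer: MISS MISS HIT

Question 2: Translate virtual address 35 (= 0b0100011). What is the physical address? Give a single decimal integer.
vaddr = 35 = 0b0100011
Split: l1_idx=1, l2_idx=0, offset=3
L1[1] = 0
L2[0][0] = 5
paddr = 5 * 8 + 3 = 43

Answer: 43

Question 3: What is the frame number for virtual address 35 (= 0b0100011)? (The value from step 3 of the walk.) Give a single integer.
vaddr = 35: l1_idx=1, l2_idx=0
L1[1] = 0; L2[0][0] = 5

Answer: 5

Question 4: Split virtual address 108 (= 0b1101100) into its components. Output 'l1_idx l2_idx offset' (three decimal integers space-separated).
vaddr = 108 = 0b1101100
  top 2 bits -> l1_idx = 3
  next 2 bits -> l2_idx = 1
  bottom 3 bits -> offset = 4

Answer: 3 1 4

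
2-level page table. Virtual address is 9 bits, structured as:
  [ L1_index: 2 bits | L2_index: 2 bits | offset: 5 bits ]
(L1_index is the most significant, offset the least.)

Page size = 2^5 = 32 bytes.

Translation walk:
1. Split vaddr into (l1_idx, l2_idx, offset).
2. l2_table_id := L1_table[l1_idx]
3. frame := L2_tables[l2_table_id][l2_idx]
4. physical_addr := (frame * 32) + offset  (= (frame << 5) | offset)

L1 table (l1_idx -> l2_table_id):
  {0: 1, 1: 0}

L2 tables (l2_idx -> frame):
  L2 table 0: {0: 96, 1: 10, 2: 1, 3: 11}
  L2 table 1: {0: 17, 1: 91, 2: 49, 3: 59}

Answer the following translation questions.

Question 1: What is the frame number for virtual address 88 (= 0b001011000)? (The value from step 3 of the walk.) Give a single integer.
Answer: 49

Derivation:
vaddr = 88: l1_idx=0, l2_idx=2
L1[0] = 1; L2[1][2] = 49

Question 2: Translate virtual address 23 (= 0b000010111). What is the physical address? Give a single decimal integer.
Answer: 567

Derivation:
vaddr = 23 = 0b000010111
Split: l1_idx=0, l2_idx=0, offset=23
L1[0] = 1
L2[1][0] = 17
paddr = 17 * 32 + 23 = 567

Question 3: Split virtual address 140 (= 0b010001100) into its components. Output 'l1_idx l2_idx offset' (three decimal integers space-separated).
Answer: 1 0 12

Derivation:
vaddr = 140 = 0b010001100
  top 2 bits -> l1_idx = 1
  next 2 bits -> l2_idx = 0
  bottom 5 bits -> offset = 12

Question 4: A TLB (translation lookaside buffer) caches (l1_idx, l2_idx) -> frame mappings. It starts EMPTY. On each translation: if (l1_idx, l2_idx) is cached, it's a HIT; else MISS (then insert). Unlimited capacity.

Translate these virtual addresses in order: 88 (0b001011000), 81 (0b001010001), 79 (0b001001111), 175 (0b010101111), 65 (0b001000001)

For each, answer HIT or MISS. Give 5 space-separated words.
Answer: MISS HIT HIT MISS HIT

Derivation:
vaddr=88: (0,2) not in TLB -> MISS, insert
vaddr=81: (0,2) in TLB -> HIT
vaddr=79: (0,2) in TLB -> HIT
vaddr=175: (1,1) not in TLB -> MISS, insert
vaddr=65: (0,2) in TLB -> HIT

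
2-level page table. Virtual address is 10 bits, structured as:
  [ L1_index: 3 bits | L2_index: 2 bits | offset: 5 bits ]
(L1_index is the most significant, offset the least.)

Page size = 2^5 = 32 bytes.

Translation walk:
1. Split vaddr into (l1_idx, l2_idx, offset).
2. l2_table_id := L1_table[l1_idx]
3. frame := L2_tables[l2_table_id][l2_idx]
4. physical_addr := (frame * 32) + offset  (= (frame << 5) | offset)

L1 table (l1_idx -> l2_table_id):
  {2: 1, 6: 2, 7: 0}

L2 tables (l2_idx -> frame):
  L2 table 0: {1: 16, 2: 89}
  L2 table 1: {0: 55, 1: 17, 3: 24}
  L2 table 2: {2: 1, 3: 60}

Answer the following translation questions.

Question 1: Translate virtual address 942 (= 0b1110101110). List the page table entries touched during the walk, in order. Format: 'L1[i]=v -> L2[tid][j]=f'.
vaddr = 942 = 0b1110101110
Split: l1_idx=7, l2_idx=1, offset=14

Answer: L1[7]=0 -> L2[0][1]=16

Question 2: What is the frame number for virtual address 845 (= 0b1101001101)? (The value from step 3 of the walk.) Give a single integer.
vaddr = 845: l1_idx=6, l2_idx=2
L1[6] = 2; L2[2][2] = 1

Answer: 1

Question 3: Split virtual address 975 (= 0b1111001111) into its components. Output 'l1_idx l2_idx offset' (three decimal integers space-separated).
Answer: 7 2 15

Derivation:
vaddr = 975 = 0b1111001111
  top 3 bits -> l1_idx = 7
  next 2 bits -> l2_idx = 2
  bottom 5 bits -> offset = 15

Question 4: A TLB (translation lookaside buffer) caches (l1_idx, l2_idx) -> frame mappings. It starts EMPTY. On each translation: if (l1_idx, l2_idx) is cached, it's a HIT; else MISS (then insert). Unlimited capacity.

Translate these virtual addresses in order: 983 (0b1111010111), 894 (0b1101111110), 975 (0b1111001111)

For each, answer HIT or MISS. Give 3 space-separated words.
vaddr=983: (7,2) not in TLB -> MISS, insert
vaddr=894: (6,3) not in TLB -> MISS, insert
vaddr=975: (7,2) in TLB -> HIT

Answer: MISS MISS HIT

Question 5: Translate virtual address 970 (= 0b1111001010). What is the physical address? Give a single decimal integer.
vaddr = 970 = 0b1111001010
Split: l1_idx=7, l2_idx=2, offset=10
L1[7] = 0
L2[0][2] = 89
paddr = 89 * 32 + 10 = 2858

Answer: 2858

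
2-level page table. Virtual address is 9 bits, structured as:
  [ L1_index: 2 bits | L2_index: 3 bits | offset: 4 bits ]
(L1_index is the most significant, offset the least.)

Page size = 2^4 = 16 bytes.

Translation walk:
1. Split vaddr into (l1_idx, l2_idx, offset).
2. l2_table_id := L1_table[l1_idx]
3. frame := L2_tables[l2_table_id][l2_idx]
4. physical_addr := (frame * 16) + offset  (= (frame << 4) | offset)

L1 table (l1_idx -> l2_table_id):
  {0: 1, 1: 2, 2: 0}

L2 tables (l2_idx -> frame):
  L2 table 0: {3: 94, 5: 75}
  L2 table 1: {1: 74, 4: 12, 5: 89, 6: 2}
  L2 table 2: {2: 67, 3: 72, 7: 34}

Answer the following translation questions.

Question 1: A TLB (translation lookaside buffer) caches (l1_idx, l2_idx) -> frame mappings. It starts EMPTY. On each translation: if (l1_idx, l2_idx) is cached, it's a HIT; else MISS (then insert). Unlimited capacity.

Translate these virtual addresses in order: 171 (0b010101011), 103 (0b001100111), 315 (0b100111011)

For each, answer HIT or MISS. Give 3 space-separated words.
Answer: MISS MISS MISS

Derivation:
vaddr=171: (1,2) not in TLB -> MISS, insert
vaddr=103: (0,6) not in TLB -> MISS, insert
vaddr=315: (2,3) not in TLB -> MISS, insert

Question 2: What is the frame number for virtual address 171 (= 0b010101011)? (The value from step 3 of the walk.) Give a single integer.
Answer: 67

Derivation:
vaddr = 171: l1_idx=1, l2_idx=2
L1[1] = 2; L2[2][2] = 67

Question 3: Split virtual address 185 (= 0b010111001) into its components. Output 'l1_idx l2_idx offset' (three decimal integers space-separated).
vaddr = 185 = 0b010111001
  top 2 bits -> l1_idx = 1
  next 3 bits -> l2_idx = 3
  bottom 4 bits -> offset = 9

Answer: 1 3 9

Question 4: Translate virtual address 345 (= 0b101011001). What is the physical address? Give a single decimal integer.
vaddr = 345 = 0b101011001
Split: l1_idx=2, l2_idx=5, offset=9
L1[2] = 0
L2[0][5] = 75
paddr = 75 * 16 + 9 = 1209

Answer: 1209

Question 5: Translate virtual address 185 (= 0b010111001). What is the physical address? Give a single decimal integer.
vaddr = 185 = 0b010111001
Split: l1_idx=1, l2_idx=3, offset=9
L1[1] = 2
L2[2][3] = 72
paddr = 72 * 16 + 9 = 1161

Answer: 1161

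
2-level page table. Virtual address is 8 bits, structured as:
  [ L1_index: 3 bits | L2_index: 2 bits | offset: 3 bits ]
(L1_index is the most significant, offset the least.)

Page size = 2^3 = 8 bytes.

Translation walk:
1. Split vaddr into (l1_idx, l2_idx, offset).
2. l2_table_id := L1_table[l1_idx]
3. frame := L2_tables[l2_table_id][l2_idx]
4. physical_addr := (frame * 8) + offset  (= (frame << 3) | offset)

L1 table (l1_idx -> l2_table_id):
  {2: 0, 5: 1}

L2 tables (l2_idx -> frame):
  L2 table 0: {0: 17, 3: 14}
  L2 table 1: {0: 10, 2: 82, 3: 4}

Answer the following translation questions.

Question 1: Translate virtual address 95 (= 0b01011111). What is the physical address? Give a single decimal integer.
vaddr = 95 = 0b01011111
Split: l1_idx=2, l2_idx=3, offset=7
L1[2] = 0
L2[0][3] = 14
paddr = 14 * 8 + 7 = 119

Answer: 119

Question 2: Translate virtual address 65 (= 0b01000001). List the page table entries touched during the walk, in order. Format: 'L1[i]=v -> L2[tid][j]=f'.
vaddr = 65 = 0b01000001
Split: l1_idx=2, l2_idx=0, offset=1

Answer: L1[2]=0 -> L2[0][0]=17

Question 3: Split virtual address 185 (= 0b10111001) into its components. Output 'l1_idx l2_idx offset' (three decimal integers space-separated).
vaddr = 185 = 0b10111001
  top 3 bits -> l1_idx = 5
  next 2 bits -> l2_idx = 3
  bottom 3 bits -> offset = 1

Answer: 5 3 1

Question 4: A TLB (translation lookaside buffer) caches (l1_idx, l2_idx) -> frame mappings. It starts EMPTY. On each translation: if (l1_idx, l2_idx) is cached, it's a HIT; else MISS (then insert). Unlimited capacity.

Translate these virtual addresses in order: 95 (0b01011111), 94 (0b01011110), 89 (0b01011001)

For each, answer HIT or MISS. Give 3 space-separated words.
vaddr=95: (2,3) not in TLB -> MISS, insert
vaddr=94: (2,3) in TLB -> HIT
vaddr=89: (2,3) in TLB -> HIT

Answer: MISS HIT HIT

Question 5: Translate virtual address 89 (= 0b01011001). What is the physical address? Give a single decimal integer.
Answer: 113

Derivation:
vaddr = 89 = 0b01011001
Split: l1_idx=2, l2_idx=3, offset=1
L1[2] = 0
L2[0][3] = 14
paddr = 14 * 8 + 1 = 113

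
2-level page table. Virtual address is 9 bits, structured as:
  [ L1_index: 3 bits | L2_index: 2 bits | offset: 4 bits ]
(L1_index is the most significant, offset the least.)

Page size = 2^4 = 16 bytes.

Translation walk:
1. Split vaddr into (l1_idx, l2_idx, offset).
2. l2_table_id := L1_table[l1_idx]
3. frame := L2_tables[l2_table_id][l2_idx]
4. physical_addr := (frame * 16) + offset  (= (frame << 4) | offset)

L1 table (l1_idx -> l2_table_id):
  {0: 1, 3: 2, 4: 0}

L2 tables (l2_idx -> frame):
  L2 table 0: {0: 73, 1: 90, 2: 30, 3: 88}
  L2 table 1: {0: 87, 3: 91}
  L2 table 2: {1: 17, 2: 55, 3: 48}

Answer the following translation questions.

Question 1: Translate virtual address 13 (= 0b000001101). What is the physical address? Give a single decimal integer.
Answer: 1405

Derivation:
vaddr = 13 = 0b000001101
Split: l1_idx=0, l2_idx=0, offset=13
L1[0] = 1
L2[1][0] = 87
paddr = 87 * 16 + 13 = 1405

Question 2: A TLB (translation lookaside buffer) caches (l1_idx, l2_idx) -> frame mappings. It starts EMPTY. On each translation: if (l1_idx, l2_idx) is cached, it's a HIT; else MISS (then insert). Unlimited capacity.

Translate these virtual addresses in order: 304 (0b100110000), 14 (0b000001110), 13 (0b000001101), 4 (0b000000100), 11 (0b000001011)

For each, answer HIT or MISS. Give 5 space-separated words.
vaddr=304: (4,3) not in TLB -> MISS, insert
vaddr=14: (0,0) not in TLB -> MISS, insert
vaddr=13: (0,0) in TLB -> HIT
vaddr=4: (0,0) in TLB -> HIT
vaddr=11: (0,0) in TLB -> HIT

Answer: MISS MISS HIT HIT HIT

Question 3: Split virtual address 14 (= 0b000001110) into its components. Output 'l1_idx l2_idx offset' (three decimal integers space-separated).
Answer: 0 0 14

Derivation:
vaddr = 14 = 0b000001110
  top 3 bits -> l1_idx = 0
  next 2 bits -> l2_idx = 0
  bottom 4 bits -> offset = 14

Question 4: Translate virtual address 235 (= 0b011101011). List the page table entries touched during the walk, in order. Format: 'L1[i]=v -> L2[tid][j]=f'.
vaddr = 235 = 0b011101011
Split: l1_idx=3, l2_idx=2, offset=11

Answer: L1[3]=2 -> L2[2][2]=55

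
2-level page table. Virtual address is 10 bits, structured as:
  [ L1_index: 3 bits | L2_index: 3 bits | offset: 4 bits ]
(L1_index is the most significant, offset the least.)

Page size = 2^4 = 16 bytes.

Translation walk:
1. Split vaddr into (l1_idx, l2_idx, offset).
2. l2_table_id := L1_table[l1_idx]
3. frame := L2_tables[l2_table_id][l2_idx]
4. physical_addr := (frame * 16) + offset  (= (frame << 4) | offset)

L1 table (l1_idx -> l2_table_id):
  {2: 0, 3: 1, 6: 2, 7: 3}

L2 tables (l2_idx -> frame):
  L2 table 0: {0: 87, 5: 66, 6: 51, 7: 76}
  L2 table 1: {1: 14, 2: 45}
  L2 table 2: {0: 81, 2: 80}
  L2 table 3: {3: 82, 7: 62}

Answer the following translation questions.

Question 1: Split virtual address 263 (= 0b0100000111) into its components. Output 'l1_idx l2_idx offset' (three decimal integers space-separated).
vaddr = 263 = 0b0100000111
  top 3 bits -> l1_idx = 2
  next 3 bits -> l2_idx = 0
  bottom 4 bits -> offset = 7

Answer: 2 0 7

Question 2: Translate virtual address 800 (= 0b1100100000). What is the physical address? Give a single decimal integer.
Answer: 1280

Derivation:
vaddr = 800 = 0b1100100000
Split: l1_idx=6, l2_idx=2, offset=0
L1[6] = 2
L2[2][2] = 80
paddr = 80 * 16 + 0 = 1280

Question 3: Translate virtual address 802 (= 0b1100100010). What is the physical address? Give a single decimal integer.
vaddr = 802 = 0b1100100010
Split: l1_idx=6, l2_idx=2, offset=2
L1[6] = 2
L2[2][2] = 80
paddr = 80 * 16 + 2 = 1282

Answer: 1282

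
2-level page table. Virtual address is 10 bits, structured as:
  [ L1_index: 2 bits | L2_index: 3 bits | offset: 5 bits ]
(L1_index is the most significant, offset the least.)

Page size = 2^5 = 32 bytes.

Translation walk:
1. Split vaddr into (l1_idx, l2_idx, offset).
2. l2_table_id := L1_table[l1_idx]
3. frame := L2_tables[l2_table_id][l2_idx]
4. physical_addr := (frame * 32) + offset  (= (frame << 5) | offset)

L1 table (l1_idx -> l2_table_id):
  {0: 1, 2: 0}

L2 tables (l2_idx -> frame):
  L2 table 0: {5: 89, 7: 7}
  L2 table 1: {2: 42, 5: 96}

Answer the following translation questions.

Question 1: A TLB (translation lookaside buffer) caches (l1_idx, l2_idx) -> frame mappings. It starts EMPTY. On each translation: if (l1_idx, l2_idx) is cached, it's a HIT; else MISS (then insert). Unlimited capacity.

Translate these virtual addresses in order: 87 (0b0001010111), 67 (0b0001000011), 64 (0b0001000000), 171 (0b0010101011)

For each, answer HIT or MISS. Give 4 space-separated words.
vaddr=87: (0,2) not in TLB -> MISS, insert
vaddr=67: (0,2) in TLB -> HIT
vaddr=64: (0,2) in TLB -> HIT
vaddr=171: (0,5) not in TLB -> MISS, insert

Answer: MISS HIT HIT MISS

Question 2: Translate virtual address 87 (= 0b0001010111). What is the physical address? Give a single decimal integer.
Answer: 1367

Derivation:
vaddr = 87 = 0b0001010111
Split: l1_idx=0, l2_idx=2, offset=23
L1[0] = 1
L2[1][2] = 42
paddr = 42 * 32 + 23 = 1367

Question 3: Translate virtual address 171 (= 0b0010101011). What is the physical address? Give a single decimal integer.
Answer: 3083

Derivation:
vaddr = 171 = 0b0010101011
Split: l1_idx=0, l2_idx=5, offset=11
L1[0] = 1
L2[1][5] = 96
paddr = 96 * 32 + 11 = 3083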